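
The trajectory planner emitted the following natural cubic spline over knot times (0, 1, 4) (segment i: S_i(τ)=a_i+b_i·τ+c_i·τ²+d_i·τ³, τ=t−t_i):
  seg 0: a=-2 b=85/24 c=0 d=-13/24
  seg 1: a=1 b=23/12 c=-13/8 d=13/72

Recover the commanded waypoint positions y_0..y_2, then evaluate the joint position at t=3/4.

y_0=-2 y_1=1 y_2=-3
S(3/4) = 219/512

y_0 = S_0(0) = a_0 = -2
y_1 = S_1(0) = a_1 = 1
y_2 = S_1(3) = -3
t_q=3/4 is in segment 0 (τ=3/4); S_0(τ)=219/512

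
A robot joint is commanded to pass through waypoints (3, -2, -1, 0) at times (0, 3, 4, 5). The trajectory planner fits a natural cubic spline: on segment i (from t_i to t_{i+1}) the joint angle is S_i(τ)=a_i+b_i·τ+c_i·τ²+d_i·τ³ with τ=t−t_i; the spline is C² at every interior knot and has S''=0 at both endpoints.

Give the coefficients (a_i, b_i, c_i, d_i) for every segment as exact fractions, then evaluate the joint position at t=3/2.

Δ: Δ0=-5/3, Δ1=1, Δ2=1
row 1: diag=8, rhs=16; c'=1/8, d'=2
row 2: denom=4−1·1/8=31/8; d'=(0−1·2)/(31/8)=-16/31
back: M2=-16/31
back: M1=2−1/8·-16/31=64/31
M: M0=0, M1=64/31, M2=-16/31, M3=0
seg 0: a=3, c=M0/2=0, d=(M1−M0)/(6·3)=32/279, b=Δ0−h0·(2M0+M1)/6=-251/93
seg 1: a=-2, c=M1/2=32/31, d=(M2−M1)/(6·1)=-40/93, b=Δ1−h1·(2M1+M2)/6=37/93
seg 2: a=-1, c=M2/2=-8/31, d=(M3−M2)/(6·1)=8/93, b=Δ2−h2·(2M2+M3)/6=109/93
t_q=3/2 → seg 0, τ=3/2; S=3+-251/93·τ+0·τ²+32/279·τ³=-41/62

  seg 0: a=3 b=-251/93 c=0 d=32/279
  seg 1: a=-2 b=37/93 c=32/31 d=-40/93
  seg 2: a=-1 b=109/93 c=-8/31 d=8/93
S(3/2) = -41/62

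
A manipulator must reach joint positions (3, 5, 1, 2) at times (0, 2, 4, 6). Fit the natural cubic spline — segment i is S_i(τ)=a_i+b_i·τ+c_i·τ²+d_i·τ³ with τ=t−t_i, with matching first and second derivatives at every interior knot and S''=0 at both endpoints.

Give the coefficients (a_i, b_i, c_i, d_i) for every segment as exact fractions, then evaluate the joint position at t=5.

  seg 0: a=3 b=59/30 c=0 d=-29/120
  seg 1: a=5 b=-14/15 c=-29/20 d=11/24
  seg 2: a=1 b=-37/30 c=13/10 d=-13/60
S(5) = 17/20

Δ: Δ0=1, Δ1=-2, Δ2=1/2
row 1: diag=8, rhs=-18; c'=1/4, d'=-9/4
row 2: denom=8−2·1/4=15/2; d'=(15−2·-9/4)/(15/2)=13/5
back: M2=13/5
back: M1=-9/4−1/4·13/5=-29/10
M: M0=0, M1=-29/10, M2=13/5, M3=0
seg 0: a=3, c=M0/2=0, d=(M1−M0)/(6·2)=-29/120, b=Δ0−h0·(2M0+M1)/6=59/30
seg 1: a=5, c=M1/2=-29/20, d=(M2−M1)/(6·2)=11/24, b=Δ1−h1·(2M1+M2)/6=-14/15
seg 2: a=1, c=M2/2=13/10, d=(M3−M2)/(6·2)=-13/60, b=Δ2−h2·(2M2+M3)/6=-37/30
t_q=5 → seg 2, τ=1; S=1+-37/30·τ+13/10·τ²+-13/60·τ³=17/20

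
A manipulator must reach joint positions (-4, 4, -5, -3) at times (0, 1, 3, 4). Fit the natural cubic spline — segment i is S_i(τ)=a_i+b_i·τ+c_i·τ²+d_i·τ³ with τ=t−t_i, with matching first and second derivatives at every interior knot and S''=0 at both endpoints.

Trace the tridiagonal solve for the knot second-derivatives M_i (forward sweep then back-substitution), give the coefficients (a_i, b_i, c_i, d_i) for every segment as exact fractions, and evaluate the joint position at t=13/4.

Δ: Δ0=8, Δ1=-9/2, Δ2=2
row 1: diag=6, rhs=-75; c'=1/3, d'=-25/2
row 2: denom=6−2·1/3=16/3; d'=(39−2·-25/2)/(16/3)=12
back: M2=12
back: M1=-25/2−1/3·12=-33/2
M: M0=0, M1=-33/2, M2=12, M3=0
seg 0: a=-4, c=M0/2=0, d=(M1−M0)/(6·1)=-11/4, b=Δ0−h0·(2M0+M1)/6=43/4
seg 1: a=4, c=M1/2=-33/4, d=(M2−M1)/(6·2)=19/8, b=Δ1−h1·(2M1+M2)/6=5/2
seg 2: a=-5, c=M2/2=6, d=(M3−M2)/(6·1)=-2, b=Δ2−h2·(2M2+M3)/6=-2
t_q=13/4 → seg 2, τ=1/4; S=-5+-2·τ+6·τ²+-2·τ³=-165/32

  seg 0: a=-4 b=43/4 c=0 d=-11/4
  seg 1: a=4 b=5/2 c=-33/4 d=19/8
  seg 2: a=-5 b=-2 c=6 d=-2
S(13/4) = -165/32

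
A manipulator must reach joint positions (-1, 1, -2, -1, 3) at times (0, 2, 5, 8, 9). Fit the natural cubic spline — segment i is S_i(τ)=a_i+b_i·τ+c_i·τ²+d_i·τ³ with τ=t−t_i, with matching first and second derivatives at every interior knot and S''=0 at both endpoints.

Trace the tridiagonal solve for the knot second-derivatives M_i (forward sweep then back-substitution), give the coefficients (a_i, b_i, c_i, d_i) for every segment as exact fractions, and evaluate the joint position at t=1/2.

Δ: Δ0=1, Δ1=-1, Δ2=1/3, Δ3=4
row 1: diag=10, rhs=-12; c'=3/10, d'=-6/5
row 2: denom=12−3·3/10=111/10; d'=(8−3·-6/5)/(111/10)=116/111
row 3: denom=8−3·10/37=266/37; d'=(22−3·116/111)/(266/37)=349/133
back: M3=349/133
back: M2=116/111−10/37·349/133=134/399
back: M1=-6/5−3/10·134/399=-173/133
M: M0=0, M1=-173/133, M2=134/399, M3=349/133, M4=0
seg 0: a=-1, c=M0/2=0, d=(M1−M0)/(6·2)=-173/1596, b=Δ0−h0·(2M0+M1)/6=572/399
seg 1: a=1, c=M1/2=-173/266, d=(M2−M1)/(6·3)=653/7182, b=Δ1−h1·(2M1+M2)/6=53/399
seg 2: a=-2, c=M2/2=67/399, d=(M3−M2)/(6·3)=913/7182, b=Δ2−h2·(2M2+M3)/6=-1049/798
seg 3: a=-1, c=M3/2=349/266, d=(M4−M3)/(6·1)=-349/798, b=Δ3−h3·(2M3+M4)/6=1247/399
t_q=1/2 → seg 0, τ=1/2; S=-1+572/399·τ+0·τ²+-173/1596·τ³=-1263/4256

  seg 0: a=-1 b=572/399 c=0 d=-173/1596
  seg 1: a=1 b=53/399 c=-173/266 d=653/7182
  seg 2: a=-2 b=-1049/798 c=67/399 d=913/7182
  seg 3: a=-1 b=1247/399 c=349/266 d=-349/798
S(1/2) = -1263/4256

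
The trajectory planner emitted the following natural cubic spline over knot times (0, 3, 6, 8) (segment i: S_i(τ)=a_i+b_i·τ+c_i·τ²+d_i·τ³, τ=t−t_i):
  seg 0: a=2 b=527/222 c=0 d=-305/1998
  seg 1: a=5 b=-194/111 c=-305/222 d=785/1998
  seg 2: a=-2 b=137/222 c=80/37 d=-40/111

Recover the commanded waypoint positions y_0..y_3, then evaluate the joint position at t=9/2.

y_0 = S_0(0) = a_0 = 2
y_1 = S_1(0) = a_1 = 5
y_2 = S_2(0) = a_2 = -2
y_3 = S_2(2) = 5
t_q=9/2 is in segment 1 (τ=3/2); S_1(τ)=363/592

y_0=2 y_1=5 y_2=-2 y_3=5
S(9/2) = 363/592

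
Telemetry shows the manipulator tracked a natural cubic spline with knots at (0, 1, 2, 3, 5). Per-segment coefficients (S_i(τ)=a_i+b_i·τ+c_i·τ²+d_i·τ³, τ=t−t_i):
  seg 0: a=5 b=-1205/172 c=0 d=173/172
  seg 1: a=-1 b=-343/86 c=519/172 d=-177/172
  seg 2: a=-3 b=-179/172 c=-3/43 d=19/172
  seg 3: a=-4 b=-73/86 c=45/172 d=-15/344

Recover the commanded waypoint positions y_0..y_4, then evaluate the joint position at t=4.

y_0 = S_0(0) = a_0 = 5
y_1 = S_1(0) = a_1 = -1
y_2 = S_2(0) = a_2 = -3
y_3 = S_3(0) = a_3 = -4
y_4 = S_3(2) = -5
t_q=4 is in segment 3 (τ=1); S_3(τ)=-1593/344

y_0=5 y_1=-1 y_2=-3 y_3=-4 y_4=-5
S(4) = -1593/344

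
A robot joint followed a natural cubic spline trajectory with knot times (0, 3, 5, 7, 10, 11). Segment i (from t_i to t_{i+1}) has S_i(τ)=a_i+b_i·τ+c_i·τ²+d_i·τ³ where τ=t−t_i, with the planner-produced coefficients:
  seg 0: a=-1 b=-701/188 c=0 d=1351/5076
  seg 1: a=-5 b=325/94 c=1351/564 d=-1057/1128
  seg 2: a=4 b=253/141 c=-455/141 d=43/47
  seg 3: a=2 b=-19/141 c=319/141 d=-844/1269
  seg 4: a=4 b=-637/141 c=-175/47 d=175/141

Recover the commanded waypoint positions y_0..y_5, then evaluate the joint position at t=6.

y_0=-1 y_1=-5 y_2=4 y_3=2 y_4=4 y_5=-3
S(6) = 491/141

y_0 = S_0(0) = a_0 = -1
y_1 = S_1(0) = a_1 = -5
y_2 = S_2(0) = a_2 = 4
y_3 = S_3(0) = a_3 = 2
y_4 = S_4(0) = a_4 = 4
y_5 = S_4(1) = -3
t_q=6 is in segment 2 (τ=1); S_2(τ)=491/141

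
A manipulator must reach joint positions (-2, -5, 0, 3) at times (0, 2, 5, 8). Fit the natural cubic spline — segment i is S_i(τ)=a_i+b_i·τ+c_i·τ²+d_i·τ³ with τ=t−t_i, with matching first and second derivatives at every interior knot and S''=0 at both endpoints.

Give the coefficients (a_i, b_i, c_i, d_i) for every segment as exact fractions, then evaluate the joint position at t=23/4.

  seg 0: a=-2 b=-493/222 c=0 d=20/111
  seg 1: a=-5 b=-13/222 c=40/37 d=-337/1998
  seg 2: a=0 b=208/111 c=-97/222 d=97/1998
S(23/4) = 5589/4736

Δ: Δ0=-3/2, Δ1=5/3, Δ2=1
row 1: diag=10, rhs=19; c'=3/10, d'=19/10
row 2: denom=12−3·3/10=111/10; d'=(-4−3·19/10)/(111/10)=-97/111
back: M2=-97/111
back: M1=19/10−3/10·-97/111=80/37
M: M0=0, M1=80/37, M2=-97/111, M3=0
seg 0: a=-2, c=M0/2=0, d=(M1−M0)/(6·2)=20/111, b=Δ0−h0·(2M0+M1)/6=-493/222
seg 1: a=-5, c=M1/2=40/37, d=(M2−M1)/(6·3)=-337/1998, b=Δ1−h1·(2M1+M2)/6=-13/222
seg 2: a=0, c=M2/2=-97/222, d=(M3−M2)/(6·3)=97/1998, b=Δ2−h2·(2M2+M3)/6=208/111
t_q=23/4 → seg 2, τ=3/4; S=0+208/111·τ+-97/222·τ²+97/1998·τ³=5589/4736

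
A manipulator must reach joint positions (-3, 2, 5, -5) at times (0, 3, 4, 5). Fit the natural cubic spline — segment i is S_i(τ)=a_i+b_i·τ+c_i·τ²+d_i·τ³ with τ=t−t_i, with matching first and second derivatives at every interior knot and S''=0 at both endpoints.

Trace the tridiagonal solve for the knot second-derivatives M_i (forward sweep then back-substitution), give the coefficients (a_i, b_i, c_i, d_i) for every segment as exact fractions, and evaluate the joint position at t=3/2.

Δ: Δ0=5/3, Δ1=3, Δ2=-10
row 1: diag=8, rhs=8; c'=1/8, d'=1
row 2: denom=4−1·1/8=31/8; d'=(-78−1·1)/(31/8)=-632/31
back: M2=-632/31
back: M1=1−1/8·-632/31=110/31
M: M0=0, M1=110/31, M2=-632/31, M3=0
seg 0: a=-3, c=M0/2=0, d=(M1−M0)/(6·3)=55/279, b=Δ0−h0·(2M0+M1)/6=-10/93
seg 1: a=2, c=M1/2=55/31, d=(M2−M1)/(6·1)=-371/93, b=Δ1−h1·(2M1+M2)/6=485/93
seg 2: a=5, c=M2/2=-316/31, d=(M3−M2)/(6·1)=316/93, b=Δ2−h2·(2M2+M3)/6=-298/93
t_q=3/2 → seg 0, τ=3/2; S=-3+-10/93·τ+0·τ²+55/279·τ³=-619/248

  seg 0: a=-3 b=-10/93 c=0 d=55/279
  seg 1: a=2 b=485/93 c=55/31 d=-371/93
  seg 2: a=5 b=-298/93 c=-316/31 d=316/93
S(3/2) = -619/248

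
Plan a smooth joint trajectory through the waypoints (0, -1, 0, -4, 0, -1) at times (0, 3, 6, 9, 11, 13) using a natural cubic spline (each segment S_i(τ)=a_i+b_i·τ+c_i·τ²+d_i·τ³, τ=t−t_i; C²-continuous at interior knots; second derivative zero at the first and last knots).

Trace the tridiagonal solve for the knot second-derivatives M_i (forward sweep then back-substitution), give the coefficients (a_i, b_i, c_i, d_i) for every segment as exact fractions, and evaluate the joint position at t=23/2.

Δ: Δ0=-1/3, Δ1=1/3, Δ2=-4/3, Δ3=2, Δ4=-1/2
row 1: diag=12, rhs=4; c'=1/4, d'=1/3
row 2: denom=12−3·1/4=45/4; d'=(-10−3·1/3)/(45/4)=-44/45
row 3: denom=10−3·4/15=46/5; d'=(20−3·-44/45)/(46/5)=172/69
row 4: denom=8−2·5/23=174/23; d'=(-15−2·172/69)/(174/23)=-1379/522
back: M4=-1379/522
back: M3=172/69−5/23·-1379/522=1601/522
back: M2=-44/45−4/15·1601/522=-1406/783
back: M1=1/3−1/4·-1406/783=1225/1566
M: M0=0, M1=1225/1566, M2=-1406/783, M3=1601/522, M4=-1379/522, M5=0
seg 0: a=0, c=M0/2=0, d=(M1−M0)/(6·3)=1225/28188, b=Δ0−h0·(2M0+M1)/6=-2269/3132
seg 1: a=-1, c=M1/2=1225/3132, d=(M2−M1)/(6·3)=-4037/28188, b=Δ1−h1·(2M1+M2)/6=703/1566
seg 2: a=0, c=M2/2=-703/783, d=(M3−M2)/(6·3)=7615/28188, b=Δ2−h2·(2M2+M3)/6=-3355/3132
seg 3: a=-4, c=M3/2=1601/1044, d=(M4−M3)/(6·2)=-745/1566, b=Δ3−h3·(2M3+M4)/6=1309/1566
seg 4: a=0, c=M4/2=-1379/1044, d=(M5−M4)/(6·2)=1379/6264, b=Δ4−h4·(2M4+M5)/6=1975/1566
t_q=23/2 → seg 4, τ=1/2; S=0+1975/1566·τ+-1379/1044·τ²+1379/6264·τ³=5477/16704

  seg 0: a=0 b=-2269/3132 c=0 d=1225/28188
  seg 1: a=-1 b=703/1566 c=1225/3132 d=-4037/28188
  seg 2: a=0 b=-3355/3132 c=-703/783 d=7615/28188
  seg 3: a=-4 b=1309/1566 c=1601/1044 d=-745/1566
  seg 4: a=0 b=1975/1566 c=-1379/1044 d=1379/6264
S(23/2) = 5477/16704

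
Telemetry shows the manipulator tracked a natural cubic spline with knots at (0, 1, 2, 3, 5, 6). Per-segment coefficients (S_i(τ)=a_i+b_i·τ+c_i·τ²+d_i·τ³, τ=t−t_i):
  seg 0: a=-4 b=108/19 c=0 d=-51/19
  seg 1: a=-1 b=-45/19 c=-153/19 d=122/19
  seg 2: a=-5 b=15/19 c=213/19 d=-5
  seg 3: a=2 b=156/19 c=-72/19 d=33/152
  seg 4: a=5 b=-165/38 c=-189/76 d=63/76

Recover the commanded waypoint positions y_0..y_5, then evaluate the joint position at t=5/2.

y_0 = S_0(0) = a_0 = -4
y_1 = S_1(0) = a_1 = -1
y_2 = S_2(0) = a_2 = -5
y_3 = S_3(0) = a_3 = 2
y_4 = S_4(0) = a_4 = 5
y_5 = S_4(1) = -1
t_q=5/2 is in segment 2 (τ=1/2); S_2(τ)=-369/152

y_0=-4 y_1=-1 y_2=-5 y_3=2 y_4=5 y_5=-1
S(5/2) = -369/152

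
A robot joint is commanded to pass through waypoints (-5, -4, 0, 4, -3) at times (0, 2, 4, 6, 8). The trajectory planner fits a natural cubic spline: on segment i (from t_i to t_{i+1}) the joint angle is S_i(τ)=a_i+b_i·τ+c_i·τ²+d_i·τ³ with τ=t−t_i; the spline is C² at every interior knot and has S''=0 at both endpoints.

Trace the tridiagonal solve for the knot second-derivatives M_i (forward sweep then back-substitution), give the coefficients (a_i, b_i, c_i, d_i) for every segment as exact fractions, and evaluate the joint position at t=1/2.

  seg 0: a=-5 b=11/56 c=0 d=17/224
  seg 1: a=-4 b=31/28 c=51/112 d=-1/224
  seg 2: a=0 b=23/8 c=3/7 d=-97/224
  seg 3: a=4 b=-17/28 c=-243/112 d=81/224
S(1/2) = -8767/1792

Δ: Δ0=1/2, Δ1=2, Δ2=2, Δ3=-7/2
row 1: diag=8, rhs=9; c'=1/4, d'=9/8
row 2: denom=8−2·1/4=15/2; d'=(0−2·9/8)/(15/2)=-3/10
row 3: denom=8−2·4/15=112/15; d'=(-33−2·-3/10)/(112/15)=-243/56
back: M3=-243/56
back: M2=-3/10−4/15·-243/56=6/7
back: M1=9/8−1/4·6/7=51/56
M: M0=0, M1=51/56, M2=6/7, M3=-243/56, M4=0
seg 0: a=-5, c=M0/2=0, d=(M1−M0)/(6·2)=17/224, b=Δ0−h0·(2M0+M1)/6=11/56
seg 1: a=-4, c=M1/2=51/112, d=(M2−M1)/(6·2)=-1/224, b=Δ1−h1·(2M1+M2)/6=31/28
seg 2: a=0, c=M2/2=3/7, d=(M3−M2)/(6·2)=-97/224, b=Δ2−h2·(2M2+M3)/6=23/8
seg 3: a=4, c=M3/2=-243/112, d=(M4−M3)/(6·2)=81/224, b=Δ3−h3·(2M3+M4)/6=-17/28
t_q=1/2 → seg 0, τ=1/2; S=-5+11/56·τ+0·τ²+17/224·τ³=-8767/1792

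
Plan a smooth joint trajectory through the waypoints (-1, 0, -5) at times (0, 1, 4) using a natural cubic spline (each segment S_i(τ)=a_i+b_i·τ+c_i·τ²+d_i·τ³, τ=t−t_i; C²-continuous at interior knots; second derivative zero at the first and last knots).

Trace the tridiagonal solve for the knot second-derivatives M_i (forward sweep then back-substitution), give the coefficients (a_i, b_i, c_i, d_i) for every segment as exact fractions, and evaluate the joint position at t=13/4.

  seg 0: a=-1 b=4/3 c=0 d=-1/3
  seg 1: a=0 b=1/3 c=-1 d=1/9
S(13/4) = -195/64

Δ: Δ0=1, Δ1=-5/3
row 1: diag=8, rhs=-16; c'=3/8, d'=-2
back: M1=-2
M: M0=0, M1=-2, M2=0
seg 0: a=-1, c=M0/2=0, d=(M1−M0)/(6·1)=-1/3, b=Δ0−h0·(2M0+M1)/6=4/3
seg 1: a=0, c=M1/2=-1, d=(M2−M1)/(6·3)=1/9, b=Δ1−h1·(2M1+M2)/6=1/3
t_q=13/4 → seg 1, τ=9/4; S=0+1/3·τ+-1·τ²+1/9·τ³=-195/64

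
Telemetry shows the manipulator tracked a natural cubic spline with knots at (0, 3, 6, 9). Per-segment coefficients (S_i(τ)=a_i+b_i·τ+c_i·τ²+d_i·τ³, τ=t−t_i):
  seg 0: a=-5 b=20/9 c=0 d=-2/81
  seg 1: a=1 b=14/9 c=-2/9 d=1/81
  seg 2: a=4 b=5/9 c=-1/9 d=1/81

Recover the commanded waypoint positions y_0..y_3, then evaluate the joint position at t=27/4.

y_0=-5 y_1=1 y_2=4 y_3=5
S(27/4) = 279/64

y_0 = S_0(0) = a_0 = -5
y_1 = S_1(0) = a_1 = 1
y_2 = S_2(0) = a_2 = 4
y_3 = S_2(3) = 5
t_q=27/4 is in segment 2 (τ=3/4); S_2(τ)=279/64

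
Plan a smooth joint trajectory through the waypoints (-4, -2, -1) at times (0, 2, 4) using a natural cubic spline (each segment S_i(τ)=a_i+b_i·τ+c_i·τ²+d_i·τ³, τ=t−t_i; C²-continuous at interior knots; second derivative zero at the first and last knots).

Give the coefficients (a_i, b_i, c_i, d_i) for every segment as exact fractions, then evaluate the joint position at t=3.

  seg 0: a=-4 b=9/8 c=0 d=-1/32
  seg 1: a=-2 b=3/4 c=-3/16 d=1/32
S(3) = -45/32

Δ: Δ0=1, Δ1=1/2
row 1: diag=8, rhs=-3; c'=1/4, d'=-3/8
back: M1=-3/8
M: M0=0, M1=-3/8, M2=0
seg 0: a=-4, c=M0/2=0, d=(M1−M0)/(6·2)=-1/32, b=Δ0−h0·(2M0+M1)/6=9/8
seg 1: a=-2, c=M1/2=-3/16, d=(M2−M1)/(6·2)=1/32, b=Δ1−h1·(2M1+M2)/6=3/4
t_q=3 → seg 1, τ=1; S=-2+3/4·τ+-3/16·τ²+1/32·τ³=-45/32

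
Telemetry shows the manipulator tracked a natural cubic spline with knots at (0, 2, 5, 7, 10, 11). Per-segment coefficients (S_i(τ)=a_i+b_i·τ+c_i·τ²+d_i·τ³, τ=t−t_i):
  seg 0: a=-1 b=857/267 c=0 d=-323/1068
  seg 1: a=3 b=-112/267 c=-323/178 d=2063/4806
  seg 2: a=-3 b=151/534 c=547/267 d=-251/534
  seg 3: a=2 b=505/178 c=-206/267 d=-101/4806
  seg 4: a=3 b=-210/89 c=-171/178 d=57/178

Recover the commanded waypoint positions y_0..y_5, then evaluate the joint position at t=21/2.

y_0=-1 y_1=3 y_2=-3 y_3=2 y_4=3 y_5=0
S(21/2) = 2307/1424

y_0 = S_0(0) = a_0 = -1
y_1 = S_1(0) = a_1 = 3
y_2 = S_2(0) = a_2 = -3
y_3 = S_3(0) = a_3 = 2
y_4 = S_4(0) = a_4 = 3
y_5 = S_4(1) = 0
t_q=21/2 is in segment 4 (τ=1/2); S_4(τ)=2307/1424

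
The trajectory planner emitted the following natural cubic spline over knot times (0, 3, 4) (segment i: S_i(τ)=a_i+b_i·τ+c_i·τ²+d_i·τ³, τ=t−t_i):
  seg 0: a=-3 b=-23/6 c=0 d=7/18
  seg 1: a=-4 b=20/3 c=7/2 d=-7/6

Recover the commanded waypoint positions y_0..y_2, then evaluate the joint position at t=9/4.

y_0=-3 y_1=-4 y_2=5
S(9/4) = -921/128

y_0 = S_0(0) = a_0 = -3
y_1 = S_1(0) = a_1 = -4
y_2 = S_1(1) = 5
t_q=9/4 is in segment 0 (τ=9/4); S_0(τ)=-921/128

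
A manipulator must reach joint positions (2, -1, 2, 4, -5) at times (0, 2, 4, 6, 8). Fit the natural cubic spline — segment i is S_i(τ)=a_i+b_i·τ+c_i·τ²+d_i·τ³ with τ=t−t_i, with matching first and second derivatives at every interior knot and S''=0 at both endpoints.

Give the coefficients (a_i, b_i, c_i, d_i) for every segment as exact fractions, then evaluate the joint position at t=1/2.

  seg 0: a=2 b=-251/112 c=0 d=83/448
  seg 1: a=-1 b=-1/56 c=249/224 d=-79/448
  seg 2: a=2 b=37/16 c=3/56 d=-159/448
  seg 3: a=4 b=-97/56 c=-465/224 d=155/448
S(1/2) = 3235/3584

Δ: Δ0=-3/2, Δ1=3/2, Δ2=1, Δ3=-9/2
row 1: diag=8, rhs=18; c'=1/4, d'=9/4
row 2: denom=8−2·1/4=15/2; d'=(-3−2·9/4)/(15/2)=-1
row 3: denom=8−2·4/15=112/15; d'=(-33−2·-1)/(112/15)=-465/112
back: M3=-465/112
back: M2=-1−4/15·-465/112=3/28
back: M1=9/4−1/4·3/28=249/112
M: M0=0, M1=249/112, M2=3/28, M3=-465/112, M4=0
seg 0: a=2, c=M0/2=0, d=(M1−M0)/(6·2)=83/448, b=Δ0−h0·(2M0+M1)/6=-251/112
seg 1: a=-1, c=M1/2=249/224, d=(M2−M1)/(6·2)=-79/448, b=Δ1−h1·(2M1+M2)/6=-1/56
seg 2: a=2, c=M2/2=3/56, d=(M3−M2)/(6·2)=-159/448, b=Δ2−h2·(2M2+M3)/6=37/16
seg 3: a=4, c=M3/2=-465/224, d=(M4−M3)/(6·2)=155/448, b=Δ3−h3·(2M3+M4)/6=-97/56
t_q=1/2 → seg 0, τ=1/2; S=2+-251/112·τ+0·τ²+83/448·τ³=3235/3584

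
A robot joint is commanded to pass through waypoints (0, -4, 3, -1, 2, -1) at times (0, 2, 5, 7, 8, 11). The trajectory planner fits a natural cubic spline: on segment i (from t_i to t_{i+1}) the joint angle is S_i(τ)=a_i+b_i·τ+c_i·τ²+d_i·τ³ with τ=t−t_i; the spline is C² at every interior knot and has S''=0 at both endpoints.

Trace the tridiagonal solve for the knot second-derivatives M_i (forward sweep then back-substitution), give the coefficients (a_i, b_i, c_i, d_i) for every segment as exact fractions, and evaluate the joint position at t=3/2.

  seg 0: a=0 b=-13460/3957 c=0 d=2773/7914
  seg 1: a=-4 b=3178/3957 c=2773/1319 d=-18902/35613
  seg 2: a=3 b=-3614/3957 c=-10583/3957 d=2811/2638
  seg 3: a=-1 b=4652/3957 c=14716/3957 d=-2499/1319
  seg 4: a=2 b=11593/3957 c=-7775/3957 d=7775/35613
S(3/2) = -82723/21104

Δ: Δ0=-2, Δ1=7/3, Δ2=-2, Δ3=3, Δ4=-1
row 1: diag=10, rhs=26; c'=3/10, d'=13/5
row 2: denom=10−3·3/10=91/10; d'=(-26−3·13/5)/(91/10)=-26/7
row 3: denom=6−2·20/91=506/91; d'=(30−2·-26/7)/(506/91)=1703/253
row 4: denom=8−1·91/506=3957/506; d'=(-24−1·1703/253)/(3957/506)=-15550/3957
back: M4=-15550/3957
back: M3=1703/253−91/506·-15550/3957=29432/3957
back: M2=-26/7−20/91·29432/3957=-21166/3957
back: M1=13/5−3/10·-21166/3957=5546/1319
M: M0=0, M1=5546/1319, M2=-21166/3957, M3=29432/3957, M4=-15550/3957, M5=0
seg 0: a=0, c=M0/2=0, d=(M1−M0)/(6·2)=2773/7914, b=Δ0−h0·(2M0+M1)/6=-13460/3957
seg 1: a=-4, c=M1/2=2773/1319, d=(M2−M1)/(6·3)=-18902/35613, b=Δ1−h1·(2M1+M2)/6=3178/3957
seg 2: a=3, c=M2/2=-10583/3957, d=(M3−M2)/(6·2)=2811/2638, b=Δ2−h2·(2M2+M3)/6=-3614/3957
seg 3: a=-1, c=M3/2=14716/3957, d=(M4−M3)/(6·1)=-2499/1319, b=Δ3−h3·(2M3+M4)/6=4652/3957
seg 4: a=2, c=M4/2=-7775/3957, d=(M5−M4)/(6·3)=7775/35613, b=Δ4−h4·(2M4+M5)/6=11593/3957
t_q=3/2 → seg 0, τ=3/2; S=0+-13460/3957·τ+0·τ²+2773/7914·τ³=-82723/21104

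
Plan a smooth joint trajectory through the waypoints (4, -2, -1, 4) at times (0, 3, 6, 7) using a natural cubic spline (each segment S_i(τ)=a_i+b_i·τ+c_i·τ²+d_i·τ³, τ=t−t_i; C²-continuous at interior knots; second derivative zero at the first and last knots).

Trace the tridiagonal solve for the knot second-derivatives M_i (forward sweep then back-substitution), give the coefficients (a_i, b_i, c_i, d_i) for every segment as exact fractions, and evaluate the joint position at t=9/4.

  seg 0: a=4 b=-188/87 c=0 d=14/783
  seg 1: a=-2 b=-146/87 c=14/87 d=133/783
  seg 2: a=-1 b=337/87 c=49/29 d=-49/87
S(9/4) = -611/928

Δ: Δ0=-2, Δ1=1/3, Δ2=5
row 1: diag=12, rhs=14; c'=1/4, d'=7/6
row 2: denom=8−3·1/4=29/4; d'=(28−3·7/6)/(29/4)=98/29
back: M2=98/29
back: M1=7/6−1/4·98/29=28/87
M: M0=0, M1=28/87, M2=98/29, M3=0
seg 0: a=4, c=M0/2=0, d=(M1−M0)/(6·3)=14/783, b=Δ0−h0·(2M0+M1)/6=-188/87
seg 1: a=-2, c=M1/2=14/87, d=(M2−M1)/(6·3)=133/783, b=Δ1−h1·(2M1+M2)/6=-146/87
seg 2: a=-1, c=M2/2=49/29, d=(M3−M2)/(6·1)=-49/87, b=Δ2−h2·(2M2+M3)/6=337/87
t_q=9/4 → seg 0, τ=9/4; S=4+-188/87·τ+0·τ²+14/783·τ³=-611/928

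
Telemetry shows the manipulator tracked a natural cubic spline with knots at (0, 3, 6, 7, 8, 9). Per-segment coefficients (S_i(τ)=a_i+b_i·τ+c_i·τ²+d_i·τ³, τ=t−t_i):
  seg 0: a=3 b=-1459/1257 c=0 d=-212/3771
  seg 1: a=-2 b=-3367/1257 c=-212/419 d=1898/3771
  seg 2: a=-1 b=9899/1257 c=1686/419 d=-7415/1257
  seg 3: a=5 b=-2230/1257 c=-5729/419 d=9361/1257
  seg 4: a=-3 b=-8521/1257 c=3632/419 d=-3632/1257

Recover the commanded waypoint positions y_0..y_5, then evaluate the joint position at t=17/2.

y_0 = S_0(0) = a_0 = 3
y_1 = S_1(0) = a_1 = -2
y_2 = S_2(0) = a_2 = -1
y_3 = S_3(0) = a_3 = 5
y_4 = S_4(0) = a_4 = -3
y_5 = S_4(1) = -4
t_q=17/2 is in segment 4 (τ=1/2); S_4(τ)=-3841/838

y_0=3 y_1=-2 y_2=-1 y_3=5 y_4=-3 y_5=-4
S(17/2) = -3841/838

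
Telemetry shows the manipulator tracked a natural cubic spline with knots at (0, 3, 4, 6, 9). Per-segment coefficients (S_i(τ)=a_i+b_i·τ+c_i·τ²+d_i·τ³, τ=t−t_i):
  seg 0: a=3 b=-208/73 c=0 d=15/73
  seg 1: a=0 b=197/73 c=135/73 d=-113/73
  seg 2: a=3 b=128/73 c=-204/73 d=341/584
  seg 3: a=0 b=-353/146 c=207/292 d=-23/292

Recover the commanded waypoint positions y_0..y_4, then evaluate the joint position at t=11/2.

y_0=3 y_1=0 y_2=3 y_3=0 y_4=-3
S(11/2) = 6135/4672

y_0 = S_0(0) = a_0 = 3
y_1 = S_1(0) = a_1 = 0
y_2 = S_2(0) = a_2 = 3
y_3 = S_3(0) = a_3 = 0
y_4 = S_3(3) = -3
t_q=11/2 is in segment 2 (τ=3/2); S_2(τ)=6135/4672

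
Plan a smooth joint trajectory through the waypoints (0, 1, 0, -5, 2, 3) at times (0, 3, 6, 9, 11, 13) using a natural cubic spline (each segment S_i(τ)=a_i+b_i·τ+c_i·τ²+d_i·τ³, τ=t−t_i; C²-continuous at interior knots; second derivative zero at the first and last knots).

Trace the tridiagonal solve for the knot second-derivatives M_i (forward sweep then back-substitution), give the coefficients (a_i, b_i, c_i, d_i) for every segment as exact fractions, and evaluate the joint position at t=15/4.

  seg 0: a=0 b=437/1566 c=0 d=85/14094
  seg 1: a=1 b=346/783 c=85/1566 d=-1469/14094
  seg 2: a=0 b=-3205/1566 c=-692/783 d=4747/14094
  seg 3: a=-5 b=1366/783 c=1121/522 d=-3977/6264
  seg 4: a=2 b=4253/1566 c=-1735/1044 d=1735/6264
S(15/4) = 14677/11136

Δ: Δ0=1/3, Δ1=-1/3, Δ2=-5/3, Δ3=7/2, Δ4=1/2
row 1: diag=12, rhs=-4; c'=1/4, d'=-1/3
row 2: denom=12−3·1/4=45/4; d'=(-8−3·-1/3)/(45/4)=-28/45
row 3: denom=10−3·4/15=46/5; d'=(31−3·-28/45)/(46/5)=493/138
row 4: denom=8−2·5/23=174/23; d'=(-18−2·493/138)/(174/23)=-1735/522
back: M4=-1735/522
back: M3=493/138−5/23·-1735/522=1121/261
back: M2=-28/45−4/15·1121/261=-1384/783
back: M1=-1/3−1/4·-1384/783=85/783
M: M0=0, M1=85/783, M2=-1384/783, M3=1121/261, M4=-1735/522, M5=0
seg 0: a=0, c=M0/2=0, d=(M1−M0)/(6·3)=85/14094, b=Δ0−h0·(2M0+M1)/6=437/1566
seg 1: a=1, c=M1/2=85/1566, d=(M2−M1)/(6·3)=-1469/14094, b=Δ1−h1·(2M1+M2)/6=346/783
seg 2: a=0, c=M2/2=-692/783, d=(M3−M2)/(6·3)=4747/14094, b=Δ2−h2·(2M2+M3)/6=-3205/1566
seg 3: a=-5, c=M3/2=1121/522, d=(M4−M3)/(6·2)=-3977/6264, b=Δ3−h3·(2M3+M4)/6=1366/783
seg 4: a=2, c=M4/2=-1735/1044, d=(M5−M4)/(6·2)=1735/6264, b=Δ4−h4·(2M4+M5)/6=4253/1566
t_q=15/4 → seg 1, τ=3/4; S=1+346/783·τ+85/1566·τ²+-1469/14094·τ³=14677/11136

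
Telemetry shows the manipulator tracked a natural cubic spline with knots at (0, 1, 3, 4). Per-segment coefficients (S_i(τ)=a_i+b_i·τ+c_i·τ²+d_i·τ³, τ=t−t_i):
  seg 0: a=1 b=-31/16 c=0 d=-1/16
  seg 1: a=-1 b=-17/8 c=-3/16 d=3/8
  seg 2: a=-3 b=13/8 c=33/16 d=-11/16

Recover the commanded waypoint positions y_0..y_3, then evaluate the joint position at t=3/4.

y_0=1 y_1=-1 y_2=-3 y_3=0
S(3/4) = -491/1024

y_0 = S_0(0) = a_0 = 1
y_1 = S_1(0) = a_1 = -1
y_2 = S_2(0) = a_2 = -3
y_3 = S_2(1) = 0
t_q=3/4 is in segment 0 (τ=3/4); S_0(τ)=-491/1024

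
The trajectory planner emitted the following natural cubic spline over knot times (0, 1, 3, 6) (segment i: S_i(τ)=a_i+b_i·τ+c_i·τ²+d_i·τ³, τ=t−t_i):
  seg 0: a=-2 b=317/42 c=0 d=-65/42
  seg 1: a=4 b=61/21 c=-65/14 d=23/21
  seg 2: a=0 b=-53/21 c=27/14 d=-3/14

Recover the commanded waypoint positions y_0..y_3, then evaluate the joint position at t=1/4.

y_0 = S_0(0) = a_0 = -2
y_1 = S_1(0) = a_1 = 4
y_2 = S_2(0) = a_2 = 0
y_3 = S_2(3) = 4
t_q=1/4 is in segment 0 (τ=1/4); S_0(τ)=-123/896

y_0=-2 y_1=4 y_2=0 y_3=4
S(1/4) = -123/896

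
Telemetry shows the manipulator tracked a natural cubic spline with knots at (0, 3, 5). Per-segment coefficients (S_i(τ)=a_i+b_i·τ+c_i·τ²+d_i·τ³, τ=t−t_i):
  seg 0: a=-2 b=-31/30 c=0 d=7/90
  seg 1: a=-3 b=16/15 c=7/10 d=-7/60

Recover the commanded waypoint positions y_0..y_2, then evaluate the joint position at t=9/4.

y_0=-2 y_1=-3 y_2=1
S(9/4) = -2201/640

y_0 = S_0(0) = a_0 = -2
y_1 = S_1(0) = a_1 = -3
y_2 = S_1(2) = 1
t_q=9/4 is in segment 0 (τ=9/4); S_0(τ)=-2201/640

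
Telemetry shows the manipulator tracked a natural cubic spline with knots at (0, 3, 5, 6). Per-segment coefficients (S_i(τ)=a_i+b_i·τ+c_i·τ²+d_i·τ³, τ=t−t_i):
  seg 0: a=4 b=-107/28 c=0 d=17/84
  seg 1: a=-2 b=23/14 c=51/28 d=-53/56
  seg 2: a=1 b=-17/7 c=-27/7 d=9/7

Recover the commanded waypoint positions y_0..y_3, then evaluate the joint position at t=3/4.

y_0 = S_0(0) = a_0 = 4
y_1 = S_1(0) = a_1 = -2
y_2 = S_2(0) = a_2 = 1
y_3 = S_2(1) = -4
t_q=3/4 is in segment 0 (τ=3/4); S_0(τ)=2185/1792

y_0=4 y_1=-2 y_2=1 y_3=-4
S(3/4) = 2185/1792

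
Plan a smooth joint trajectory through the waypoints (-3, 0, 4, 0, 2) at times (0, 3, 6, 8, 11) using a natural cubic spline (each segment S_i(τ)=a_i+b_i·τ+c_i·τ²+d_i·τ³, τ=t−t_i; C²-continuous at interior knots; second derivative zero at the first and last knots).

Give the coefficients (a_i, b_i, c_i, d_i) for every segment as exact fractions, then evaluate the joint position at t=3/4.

Δ: Δ0=1, Δ1=4/3, Δ2=-2, Δ3=2/3
row 1: diag=12, rhs=2; c'=1/4, d'=1/6
row 2: denom=10−3·1/4=37/4; d'=(-20−3·1/6)/(37/4)=-82/37
row 3: denom=10−2·8/37=354/37; d'=(16−2·-82/37)/(354/37)=126/59
back: M3=126/59
back: M2=-82/37−8/37·126/59=-158/59
back: M1=1/6−1/4·-158/59=148/177
M: M0=0, M1=148/177, M2=-158/59, M3=126/59, M4=0
seg 0: a=-3, c=M0/2=0, d=(M1−M0)/(6·3)=74/1593, b=Δ0−h0·(2M0+M1)/6=103/177
seg 1: a=0, c=M1/2=74/177, d=(M2−M1)/(6·3)=-311/1593, b=Δ1−h1·(2M1+M2)/6=325/177
seg 2: a=4, c=M2/2=-79/59, d=(M3−M2)/(6·2)=71/177, b=Δ2−h2·(2M2+M3)/6=-164/177
seg 3: a=0, c=M3/2=63/59, d=(M4−M3)/(6·3)=-7/59, b=Δ3−h3·(2M3+M4)/6=-260/177
t_q=3/4 → seg 0, τ=3/4; S=-3+103/177·τ+0·τ²+74/1593·τ³=-4803/1888

  seg 0: a=-3 b=103/177 c=0 d=74/1593
  seg 1: a=0 b=325/177 c=74/177 d=-311/1593
  seg 2: a=4 b=-164/177 c=-79/59 d=71/177
  seg 3: a=0 b=-260/177 c=63/59 d=-7/59
S(3/4) = -4803/1888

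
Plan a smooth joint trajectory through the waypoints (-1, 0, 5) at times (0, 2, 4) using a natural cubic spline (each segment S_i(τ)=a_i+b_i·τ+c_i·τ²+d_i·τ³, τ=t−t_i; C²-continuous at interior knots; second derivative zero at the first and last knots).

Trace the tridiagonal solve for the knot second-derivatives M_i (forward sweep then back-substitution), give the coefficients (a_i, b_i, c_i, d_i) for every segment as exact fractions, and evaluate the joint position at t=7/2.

  seg 0: a=-1 b=0 c=0 d=1/8
  seg 1: a=0 b=3/2 c=3/4 d=-1/8
S(7/2) = 225/64

Δ: Δ0=1/2, Δ1=5/2
row 1: diag=8, rhs=12; c'=1/4, d'=3/2
back: M1=3/2
M: M0=0, M1=3/2, M2=0
seg 0: a=-1, c=M0/2=0, d=(M1−M0)/(6·2)=1/8, b=Δ0−h0·(2M0+M1)/6=0
seg 1: a=0, c=M1/2=3/4, d=(M2−M1)/(6·2)=-1/8, b=Δ1−h1·(2M1+M2)/6=3/2
t_q=7/2 → seg 1, τ=3/2; S=0+3/2·τ+3/4·τ²+-1/8·τ³=225/64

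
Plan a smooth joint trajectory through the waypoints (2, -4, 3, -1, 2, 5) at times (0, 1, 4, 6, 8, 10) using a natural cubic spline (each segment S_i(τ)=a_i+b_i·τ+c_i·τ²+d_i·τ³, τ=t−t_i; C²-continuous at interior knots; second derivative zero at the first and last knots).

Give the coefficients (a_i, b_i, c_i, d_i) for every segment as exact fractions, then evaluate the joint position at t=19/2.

Δ: Δ0=-6, Δ1=7/3, Δ2=-2, Δ3=3/2, Δ4=3/2
row 1: diag=8, rhs=50; c'=3/8, d'=25/4
row 2: denom=10−3·3/8=71/8; d'=(-26−3·25/4)/(71/8)=-358/71
row 3: denom=8−2·16/71=536/71; d'=(21−2·-358/71)/(536/71)=2207/536
row 4: denom=8−2·71/268=1001/134; d'=(0−2·2207/536)/(1001/134)=-2207/2002
back: M4=-2207/2002
back: M3=2207/536−71/268·-2207/2002=4414/1001
back: M2=-358/71−16/71·4414/1001=-6042/1001
back: M1=25/4−3/8·-6042/1001=8522/1001
M: M0=0, M1=8522/1001, M2=-6042/1001, M3=4414/1001, M4=-2207/2002, M5=0
seg 0: a=2, c=M0/2=0, d=(M1−M0)/(6·1)=4261/3003, b=Δ0−h0·(2M0+M1)/6=-22279/3003
seg 1: a=-4, c=M1/2=4261/1001, d=(M2−M1)/(6·3)=-662/819, b=Δ1−h1·(2M1+M2)/6=-9496/3003
seg 2: a=3, c=M2/2=-3021/1001, d=(M3−M2)/(6·2)=2614/3003, b=Δ2−h2·(2M2+M3)/6=128/231
seg 3: a=-1, c=M3/2=2207/1001, d=(M4−M3)/(6·2)=-11035/24024, b=Δ3−h3·(2M3+M4)/6=-460/429
seg 4: a=2, c=M4/2=-2207/4004, d=(M5−M4)/(6·2)=2207/24024, b=Δ4−h4·(2M4+M5)/6=13423/6006
t_q=19/2 → seg 4, τ=3/2; S=2+13423/6006·τ+-2207/4004·τ²+2207/24024·τ³=283307/64064

  seg 0: a=2 b=-22279/3003 c=0 d=4261/3003
  seg 1: a=-4 b=-9496/3003 c=4261/1001 d=-662/819
  seg 2: a=3 b=128/231 c=-3021/1001 d=2614/3003
  seg 3: a=-1 b=-460/429 c=2207/1001 d=-11035/24024
  seg 4: a=2 b=13423/6006 c=-2207/4004 d=2207/24024
S(19/2) = 283307/64064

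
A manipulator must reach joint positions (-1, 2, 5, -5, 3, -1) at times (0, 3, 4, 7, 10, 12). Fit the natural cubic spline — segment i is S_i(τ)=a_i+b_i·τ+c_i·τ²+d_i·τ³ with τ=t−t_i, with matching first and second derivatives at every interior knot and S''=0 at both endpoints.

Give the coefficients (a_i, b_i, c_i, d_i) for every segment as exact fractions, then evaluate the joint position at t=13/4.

Δ: Δ0=1, Δ1=3, Δ2=-10/3, Δ3=8/3, Δ4=-2
row 1: diag=8, rhs=12; c'=1/8, d'=3/2
row 2: denom=8−1·1/8=63/8; d'=(-38−1·3/2)/(63/8)=-316/63
row 3: denom=12−3·8/21=76/7; d'=(36−3·-316/63)/(76/7)=268/57
row 4: denom=10−3·21/76=697/76; d'=(-28−3·268/57)/(697/76)=-3200/697
back: M4=-3200/697
back: M3=268/57−21/76·-3200/697=12484/2091
back: M2=-316/63−8/21·12484/2091=-15244/2091
back: M1=3/2−1/8·-15244/2091=5042/2091
M: M0=0, M1=5042/2091, M2=-15244/2091, M3=12484/2091, M4=-3200/697, M5=0
seg 0: a=-1, c=M0/2=0, d=(M1−M0)/(6·3)=2521/18819, b=Δ0−h0·(2M0+M1)/6=-430/2091
seg 1: a=2, c=M1/2=2521/2091, d=(M2−M1)/(6·1)=-1127/697, b=Δ1−h1·(2M1+M2)/6=7133/2091
seg 2: a=5, c=M2/2=-7622/2091, d=(M3−M2)/(6·3)=13864/18819, b=Δ2−h2·(2M2+M3)/6=2032/2091
seg 3: a=-5, c=M3/2=6242/2091, d=(M4−M3)/(6·3)=-11042/18819, b=Δ3−h3·(2M3+M4)/6=-124/123
seg 4: a=3, c=M4/2=-1600/697, d=(M5−M4)/(6·2)=800/2091, b=Δ4−h4·(2M4+M5)/6=2218/2091
t_q=13/4 → seg 1, τ=1/4; S=2+7133/2091·τ+2521/2091·τ²+-1127/697·τ³=129493/44608

  seg 0: a=-1 b=-430/2091 c=0 d=2521/18819
  seg 1: a=2 b=7133/2091 c=2521/2091 d=-1127/697
  seg 2: a=5 b=2032/2091 c=-7622/2091 d=13864/18819
  seg 3: a=-5 b=-124/123 c=6242/2091 d=-11042/18819
  seg 4: a=3 b=2218/2091 c=-1600/697 d=800/2091
S(13/4) = 129493/44608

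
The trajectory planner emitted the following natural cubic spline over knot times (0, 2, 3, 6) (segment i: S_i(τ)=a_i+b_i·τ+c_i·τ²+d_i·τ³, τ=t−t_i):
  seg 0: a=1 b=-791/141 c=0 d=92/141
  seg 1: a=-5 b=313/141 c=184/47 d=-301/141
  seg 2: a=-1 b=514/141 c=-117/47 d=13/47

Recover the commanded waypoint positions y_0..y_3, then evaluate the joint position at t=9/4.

y_0 = S_0(0) = a_0 = 1
y_1 = S_1(0) = a_1 = -5
y_2 = S_2(0) = a_2 = -1
y_3 = S_2(3) = -5
t_q=9/4 is in segment 1 (τ=1/4); S_1(τ)=-12735/3008

y_0=1 y_1=-5 y_2=-1 y_3=-5
S(9/4) = -12735/3008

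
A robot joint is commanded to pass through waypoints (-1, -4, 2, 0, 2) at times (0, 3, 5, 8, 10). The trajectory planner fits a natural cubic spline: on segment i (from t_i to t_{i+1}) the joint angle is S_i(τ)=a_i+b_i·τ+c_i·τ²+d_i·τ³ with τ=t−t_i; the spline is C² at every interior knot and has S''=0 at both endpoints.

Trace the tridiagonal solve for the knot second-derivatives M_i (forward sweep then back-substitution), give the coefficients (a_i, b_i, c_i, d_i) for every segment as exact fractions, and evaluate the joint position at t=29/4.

Δ: Δ0=-1, Δ1=3, Δ2=-2/3, Δ3=1
row 1: diag=10, rhs=24; c'=1/5, d'=12/5
row 2: denom=10−2·1/5=48/5; d'=(-22−2·12/5)/(48/5)=-67/24
row 3: denom=10−3·5/16=145/16; d'=(10−3·-67/24)/(145/16)=294/145
back: M3=294/145
back: M2=-67/24−5/16·294/145=-298/87
back: M1=12/5−1/5·-298/87=1342/435
M: M0=0, M1=1342/435, M2=-298/87, M3=294/145, M4=0
seg 0: a=-1, c=M0/2=0, d=(M1−M0)/(6·3)=671/3915, b=Δ0−h0·(2M0+M1)/6=-1106/435
seg 1: a=-4, c=M1/2=671/435, d=(M2−M1)/(6·2)=-236/435, b=Δ1−h1·(2M1+M2)/6=907/435
seg 2: a=2, c=M2/2=-149/87, d=(M3−M2)/(6·3)=1186/3915, b=Δ2−h2·(2M2+M3)/6=253/145
seg 3: a=0, c=M3/2=147/145, d=(M4−M3)/(6·2)=-49/290, b=Δ3−h3·(2M3+M4)/6=-51/145
t_q=29/4 → seg 2, τ=9/4; S=2+253/145·τ+-149/87·τ²+1186/3915·τ³=113/160

  seg 0: a=-1 b=-1106/435 c=0 d=671/3915
  seg 1: a=-4 b=907/435 c=671/435 d=-236/435
  seg 2: a=2 b=253/145 c=-149/87 d=1186/3915
  seg 3: a=0 b=-51/145 c=147/145 d=-49/290
S(29/4) = 113/160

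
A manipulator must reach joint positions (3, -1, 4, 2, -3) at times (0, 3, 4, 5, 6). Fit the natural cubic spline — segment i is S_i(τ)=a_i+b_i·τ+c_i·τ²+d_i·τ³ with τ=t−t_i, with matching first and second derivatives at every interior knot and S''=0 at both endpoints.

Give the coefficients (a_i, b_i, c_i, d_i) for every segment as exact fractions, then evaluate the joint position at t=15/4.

Δ: Δ0=-4/3, Δ1=5, Δ2=-2, Δ3=-5
row 1: diag=8, rhs=38; c'=1/8, d'=19/4
row 2: denom=4−1·1/8=31/8; d'=(-42−1·19/4)/(31/8)=-374/31
row 3: denom=4−1·8/31=116/31; d'=(-18−1·-374/31)/(116/31)=-46/29
back: M3=-46/29
back: M2=-374/31−8/31·-46/29=-338/29
back: M1=19/4−1/8·-338/29=180/29
M: M0=0, M1=180/29, M2=-338/29, M3=-46/29, M4=0
seg 0: a=3, c=M0/2=0, d=(M1−M0)/(6·3)=10/29, b=Δ0−h0·(2M0+M1)/6=-386/87
seg 1: a=-1, c=M1/2=90/29, d=(M2−M1)/(6·1)=-259/87, b=Δ1−h1·(2M1+M2)/6=424/87
seg 2: a=4, c=M2/2=-169/29, d=(M3−M2)/(6·1)=146/87, b=Δ2−h2·(2M2+M3)/6=187/87
seg 3: a=2, c=M3/2=-23/29, d=(M4−M3)/(6·1)=23/87, b=Δ3−h3·(2M3+M4)/6=-389/87
t_q=15/4 → seg 1, τ=3/4; S=-1+424/87·τ+90/29·τ²+-259/87·τ³=5837/1856

  seg 0: a=3 b=-386/87 c=0 d=10/29
  seg 1: a=-1 b=424/87 c=90/29 d=-259/87
  seg 2: a=4 b=187/87 c=-169/29 d=146/87
  seg 3: a=2 b=-389/87 c=-23/29 d=23/87
S(15/4) = 5837/1856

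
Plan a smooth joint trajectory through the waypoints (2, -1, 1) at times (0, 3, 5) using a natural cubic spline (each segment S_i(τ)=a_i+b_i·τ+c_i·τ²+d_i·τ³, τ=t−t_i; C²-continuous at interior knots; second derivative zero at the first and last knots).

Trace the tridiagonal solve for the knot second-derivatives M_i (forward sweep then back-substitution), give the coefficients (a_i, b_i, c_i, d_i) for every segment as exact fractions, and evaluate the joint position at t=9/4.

  seg 0: a=2 b=-8/5 c=0 d=1/15
  seg 1: a=-1 b=1/5 c=3/5 d=-1/10
S(9/4) = -269/320

Δ: Δ0=-1, Δ1=1
row 1: diag=10, rhs=12; c'=1/5, d'=6/5
back: M1=6/5
M: M0=0, M1=6/5, M2=0
seg 0: a=2, c=M0/2=0, d=(M1−M0)/(6·3)=1/15, b=Δ0−h0·(2M0+M1)/6=-8/5
seg 1: a=-1, c=M1/2=3/5, d=(M2−M1)/(6·2)=-1/10, b=Δ1−h1·(2M1+M2)/6=1/5
t_q=9/4 → seg 0, τ=9/4; S=2+-8/5·τ+0·τ²+1/15·τ³=-269/320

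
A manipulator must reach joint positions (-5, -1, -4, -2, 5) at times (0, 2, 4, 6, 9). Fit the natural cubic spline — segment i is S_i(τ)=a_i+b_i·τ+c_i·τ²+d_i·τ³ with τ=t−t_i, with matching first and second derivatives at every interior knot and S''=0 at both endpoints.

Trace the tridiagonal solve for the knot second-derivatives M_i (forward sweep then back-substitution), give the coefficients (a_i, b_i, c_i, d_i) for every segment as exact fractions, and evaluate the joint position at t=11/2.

Δ: Δ0=2, Δ1=-3/2, Δ2=1, Δ3=7/3
row 1: diag=8, rhs=-21; c'=1/4, d'=-21/8
row 2: denom=8−2·1/4=15/2; d'=(15−2·-21/8)/(15/2)=27/10
row 3: denom=10−2·4/15=142/15; d'=(8−2·27/10)/(142/15)=39/142
back: M3=39/142
back: M2=27/10−4/15·39/142=373/142
back: M1=-21/8−1/4·373/142=-233/71
M: M0=0, M1=-233/71, M2=373/142, M3=39/142, M4=0
seg 0: a=-5, c=M0/2=0, d=(M1−M0)/(6·2)=-233/852, b=Δ0−h0·(2M0+M1)/6=659/213
seg 1: a=-1, c=M1/2=-233/142, d=(M2−M1)/(6·2)=839/1704, b=Δ1−h1·(2M1+M2)/6=-40/213
seg 2: a=-4, c=M2/2=373/284, d=(M3−M2)/(6·2)=-167/852, b=Δ2−h2·(2M2+M3)/6=-359/426
seg 3: a=-2, c=M3/2=39/284, d=(M4−M3)/(6·3)=-13/852, b=Δ3−h3·(2M3+M4)/6=877/426
t_q=11/2 → seg 2, τ=3/2; S=-4+-359/426·τ+373/284·τ²+-167/852·τ³=-6749/2272

  seg 0: a=-5 b=659/213 c=0 d=-233/852
  seg 1: a=-1 b=-40/213 c=-233/142 d=839/1704
  seg 2: a=-4 b=-359/426 c=373/284 d=-167/852
  seg 3: a=-2 b=877/426 c=39/284 d=-13/852
S(11/2) = -6749/2272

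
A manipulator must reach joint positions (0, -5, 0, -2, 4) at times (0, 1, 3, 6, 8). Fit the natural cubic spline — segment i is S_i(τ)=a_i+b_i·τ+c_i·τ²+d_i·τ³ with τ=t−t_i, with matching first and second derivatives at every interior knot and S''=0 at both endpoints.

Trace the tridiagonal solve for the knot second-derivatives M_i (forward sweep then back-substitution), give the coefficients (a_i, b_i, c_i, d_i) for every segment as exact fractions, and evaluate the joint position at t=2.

Δ: Δ0=-5, Δ1=5/2, Δ2=-2/3, Δ3=3
row 1: diag=6, rhs=45; c'=1/3, d'=15/2
row 2: denom=10−2·1/3=28/3; d'=(-19−2·15/2)/(28/3)=-51/14
row 3: denom=10−3·9/28=253/28; d'=(22−3·-51/14)/(253/28)=922/253
back: M3=922/253
back: M2=-51/14−9/28·922/253=-1218/253
back: M1=15/2−1/3·-1218/253=4607/506
M: M0=0, M1=4607/506, M2=-1218/253, M3=922/253, M4=0
seg 0: a=0, c=M0/2=0, d=(M1−M0)/(6·1)=4607/3036, b=Δ0−h0·(2M0+M1)/6=-19787/3036
seg 1: a=-5, c=M1/2=4607/1012, d=(M2−M1)/(6·2)=-7043/6072, b=Δ1−h1·(2M1+M2)/6=-2983/1518
seg 2: a=0, c=M2/2=-609/253, d=(M3−M2)/(6·3)=1070/2277, b=Δ2−h2·(2M2+M3)/6=1765/759
seg 3: a=-2, c=M3/2=461/253, d=(M4−M3)/(6·2)=-461/1518, b=Δ3−h3·(2M3+M4)/6=433/759
t_q=2 → seg 1, τ=1; S=-5+-2983/1518·τ+4607/1012·τ²+-7043/6072·τ³=-7231/2024

  seg 0: a=0 b=-19787/3036 c=0 d=4607/3036
  seg 1: a=-5 b=-2983/1518 c=4607/1012 d=-7043/6072
  seg 2: a=0 b=1765/759 c=-609/253 d=1070/2277
  seg 3: a=-2 b=433/759 c=461/253 d=-461/1518
S(2) = -7231/2024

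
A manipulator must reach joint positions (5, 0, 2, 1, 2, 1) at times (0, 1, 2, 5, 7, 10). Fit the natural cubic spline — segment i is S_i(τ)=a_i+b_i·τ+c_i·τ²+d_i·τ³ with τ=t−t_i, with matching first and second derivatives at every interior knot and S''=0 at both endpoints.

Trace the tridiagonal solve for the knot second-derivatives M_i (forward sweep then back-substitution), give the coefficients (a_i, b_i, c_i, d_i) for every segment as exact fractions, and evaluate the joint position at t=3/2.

  seg 0: a=5 b=-2260/327 c=0 d=625/327
  seg 1: a=0 b=-385/327 c=625/109 d=-836/327
  seg 2: a=2 b=857/327 c=-211/109 d=311/981
  seg 3: a=1 b=-142/327 c=100/109 d=-589/2616
  seg 4: a=2 b=349/654 c=-189/436 d=21/436
S(3/2) = 229/436

Δ: Δ0=-5, Δ1=2, Δ2=-1/3, Δ3=1/2, Δ4=-1/3
row 1: diag=4, rhs=42; c'=1/4, d'=21/2
row 2: denom=8−1·1/4=31/4; d'=(-14−1·21/2)/(31/4)=-98/31
row 3: denom=10−3·12/31=274/31; d'=(5−3·-98/31)/(274/31)=449/274
row 4: denom=10−2·31/137=1308/137; d'=(-5−2·449/274)/(1308/137)=-189/218
back: M4=-189/218
back: M3=449/274−31/137·-189/218=200/109
back: M2=-98/31−12/31·200/109=-422/109
back: M1=21/2−1/4·-422/109=1250/109
M: M0=0, M1=1250/109, M2=-422/109, M3=200/109, M4=-189/218, M5=0
seg 0: a=5, c=M0/2=0, d=(M1−M0)/(6·1)=625/327, b=Δ0−h0·(2M0+M1)/6=-2260/327
seg 1: a=0, c=M1/2=625/109, d=(M2−M1)/(6·1)=-836/327, b=Δ1−h1·(2M1+M2)/6=-385/327
seg 2: a=2, c=M2/2=-211/109, d=(M3−M2)/(6·3)=311/981, b=Δ2−h2·(2M2+M3)/6=857/327
seg 3: a=1, c=M3/2=100/109, d=(M4−M3)/(6·2)=-589/2616, b=Δ3−h3·(2M3+M4)/6=-142/327
seg 4: a=2, c=M4/2=-189/436, d=(M5−M4)/(6·3)=21/436, b=Δ4−h4·(2M4+M5)/6=349/654
t_q=3/2 → seg 1, τ=1/2; S=0+-385/327·τ+625/109·τ²+-836/327·τ³=229/436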